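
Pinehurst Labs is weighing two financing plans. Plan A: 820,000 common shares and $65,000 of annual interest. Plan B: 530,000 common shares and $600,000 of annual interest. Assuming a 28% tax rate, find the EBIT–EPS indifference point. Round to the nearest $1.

Set EPS_A = EPS_B: (EBIT − $65,000)(1 − 0.28) ÷ 820,000 = (EBIT − $600,000)(1 − 0.28) ÷ 530,000.
The (1 − t) factor cancels: (EBIT − 65,000) × 530,000 = (EBIT − 600,000) × 820,000.
Solving, EBIT = (600,000·820,000 − 65,000·530,000) / (820,000 − 530,000) = 457,550,000,000 / 290,000 = 1,577,758.62.

$1,577,759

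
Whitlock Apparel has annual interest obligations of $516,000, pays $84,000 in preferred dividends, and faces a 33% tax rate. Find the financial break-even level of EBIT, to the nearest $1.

Grossing the preferred dividend up to pre-tax terms: $84,000 / (1 − 0.33) = $125,373.13.
EPS = 0 when EBIT covers interest plus the pre-tax preferred burden: $516,000 + $125,373.13 = $641,373.13.

$641,373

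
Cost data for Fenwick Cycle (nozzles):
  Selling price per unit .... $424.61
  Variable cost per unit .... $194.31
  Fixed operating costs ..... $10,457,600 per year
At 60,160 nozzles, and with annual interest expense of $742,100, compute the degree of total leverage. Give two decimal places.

At 60,160 units, contribution = 60,160 × $230.30 = $13,854,848.00.
Operating income = contribution − fixed costs = $13,854,848.00 − $10,457,600 = $3,397,248.00. Interest = $742,100.00.
DOL = $13,854,848.00 ÷ $3,397,248.00 = 4.0783; DFL = $3,397,248.00 ÷ $2,655,148.00 = 1.2795.
Combined leverage = 4.0783 × 1.2795 = 5.2182.

5.22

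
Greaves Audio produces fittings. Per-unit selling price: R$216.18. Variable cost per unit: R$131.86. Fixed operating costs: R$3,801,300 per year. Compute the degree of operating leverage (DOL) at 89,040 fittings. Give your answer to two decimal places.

Total contribution margin = 89,040 × R$84.32 = R$7,507,852.80.
Operating income = contribution − fixed costs = R$7,507,852.80 − R$3,801,300 = R$3,706,552.80.
Degree of operating leverage = R$7,507,852.80 / R$3,706,552.80 = 2.0256.

2.03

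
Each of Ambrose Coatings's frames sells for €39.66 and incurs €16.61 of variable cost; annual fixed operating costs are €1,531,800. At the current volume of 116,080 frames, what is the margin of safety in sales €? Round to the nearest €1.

€1,968,106

Each unit contributes €39.66 − €16.61 = €23.05. Break-even units = €1,531,800 ÷ €23.05 = 66,455.53; break-even revenue = 66,455.53 × €39.66 = €2,635,626.38.
Actual sales revenue = 116,080 × €39.66 = €4,603,732.80.
Margin of safety = €4,603,732.80 − €2,635,626.38 = €1,968,106.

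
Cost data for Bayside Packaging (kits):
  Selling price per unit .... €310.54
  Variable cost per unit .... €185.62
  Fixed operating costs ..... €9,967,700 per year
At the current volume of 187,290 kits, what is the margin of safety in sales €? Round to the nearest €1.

€33,382,222

Contribution margin per unit = €310.54 − €185.62 = €124.92. Break-even units = €9,967,700 ÷ €124.92 = 79,792.67; break-even revenue = 79,792.67 × €310.54 = €24,778,814.91.
Actual sales revenue = 187,290 × €310.54 = €58,161,036.60.
Margin of safety = €58,161,036.60 − €24,778,814.91 = €33,382,222.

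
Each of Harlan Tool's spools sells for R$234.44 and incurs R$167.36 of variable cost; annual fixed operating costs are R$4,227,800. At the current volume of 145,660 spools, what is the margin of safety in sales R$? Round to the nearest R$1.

R$19,372,659

Each unit contributes R$234.44 − R$167.36 = R$67.08. Break-even units = R$4,227,800 ÷ R$67.08 = 63,026.24; break-even revenue = 63,026.24 × R$234.44 = R$14,775,871.08.
Current sales = 145,660 × R$234.44 = R$34,148,530.40.
Margin of safety = R$34,148,530.40 − R$14,775,871.08 = R$19,372,659.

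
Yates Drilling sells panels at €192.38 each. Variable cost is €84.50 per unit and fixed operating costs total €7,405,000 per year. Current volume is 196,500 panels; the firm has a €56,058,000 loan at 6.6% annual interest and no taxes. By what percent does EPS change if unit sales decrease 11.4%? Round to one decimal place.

-23.9%

Total contribution margin = 196,500 × €107.88 = €21,198,420.00.
EBIT = €21,198,420.00 − €7,405,000 = €13,793,420.00.
Interest = €3,699,828.00, so EBIT − I = €10,093,592.00.
Degree of combined leverage = contribution ÷ (EBIT − I) = €21,198,420.00 ÷ €10,093,592.00 = 2.1002.
EPS therefore changes by 2.1002 × (-11.4%) = -23.9%.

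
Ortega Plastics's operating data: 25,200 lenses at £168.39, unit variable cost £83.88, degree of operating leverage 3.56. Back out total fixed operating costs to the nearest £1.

£1,531,435

Total contribution margin = 25,200 × £84.51 = £2,129,652.00.
DOL = contribution / EBIT, so EBIT = £2,129,652.00 / 3.56 = £598,216.85.
And FC = contribution − EBIT = £2,129,652.00 − £598,216.85 = £1,531,435.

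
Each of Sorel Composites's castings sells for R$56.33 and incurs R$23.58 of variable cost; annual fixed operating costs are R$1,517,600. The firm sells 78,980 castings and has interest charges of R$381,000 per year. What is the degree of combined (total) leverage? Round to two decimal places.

Contribution at this volume is 78,980 × R$32.75 = R$2,586,595.00.
EBIT = R$2,586,595.00 − R$1,517,600 = R$1,068,995.00. Interest = R$381,000.00, so EBIT − I = R$687,995.00.
DCL = contribution ÷ (EBIT − I) = R$2,586,595.00 ÷ R$687,995.00 = 3.7596.

3.76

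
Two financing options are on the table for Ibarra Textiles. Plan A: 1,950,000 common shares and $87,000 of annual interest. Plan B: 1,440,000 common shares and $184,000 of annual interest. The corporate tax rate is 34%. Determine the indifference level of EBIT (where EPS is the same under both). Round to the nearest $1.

$457,882

At indifference, (EBIT − 87,000)(1 − t)/1,950,000 = (EBIT − 184,000)(1 − t)/1,440,000.
The (1 − t) factor cancels: (EBIT − 87,000) × 1,440,000 = (EBIT − 184,000) × 1,950,000.
EBIT × (1,950,000 − 1,440,000) = 184,000 × 1,950,000 − 87,000 × 1,440,000 = 233,520,000,000, so EBIT = 233,520,000,000 ÷ 510,000 = 457,882.35.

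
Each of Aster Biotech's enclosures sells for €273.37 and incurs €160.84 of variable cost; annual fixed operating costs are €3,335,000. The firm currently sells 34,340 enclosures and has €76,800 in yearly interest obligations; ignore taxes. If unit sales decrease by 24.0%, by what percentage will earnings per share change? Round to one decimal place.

-205.0%

Total contribution margin = 34,340 × €112.53 = €3,864,280.20.
Subtracting fixed costs: EBIT = €3,864,280.20 − €3,335,000 = €529,280.20.
After interest of €76,800.00, pre-tax earnings = €452,480.20.
Degree of combined leverage = contribution ÷ (EBIT − I) = €3,864,280.20 ÷ €452,480.20 = 8.5402.
%ΔEPS = DCL × %ΔSales = 8.5402 × -24.0% = -205.0%.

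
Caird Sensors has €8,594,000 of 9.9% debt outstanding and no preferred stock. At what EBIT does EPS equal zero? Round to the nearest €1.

Annual interest = 9.9% × €8,594,000 = €850,806.00.
Without preferred stock the financial break-even is simply EBIT = interest = €850,806.00.

€850,806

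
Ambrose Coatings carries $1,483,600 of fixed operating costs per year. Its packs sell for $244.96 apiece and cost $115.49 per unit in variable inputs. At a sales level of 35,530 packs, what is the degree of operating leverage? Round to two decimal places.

1.48

Total contribution margin = 35,530 × $129.47 = $4,600,069.10.
Operating income = contribution − fixed costs = $4,600,069.10 − $1,483,600 = $3,116,469.10.
DOL = contribution ÷ EBIT = $4,600,069.10 ÷ $3,116,469.10 = 1.4761.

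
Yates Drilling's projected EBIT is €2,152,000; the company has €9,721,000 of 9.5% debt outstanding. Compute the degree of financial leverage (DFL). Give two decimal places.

Annual interest charges come to €923,495.00.
Degree of financial leverage = EBIT / (EBIT − interest) = €2,152,000 / €1,228,505.00 = 1.7517.

1.75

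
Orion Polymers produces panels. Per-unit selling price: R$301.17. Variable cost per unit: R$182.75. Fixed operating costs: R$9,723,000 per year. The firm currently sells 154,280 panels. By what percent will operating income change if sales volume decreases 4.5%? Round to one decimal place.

Contribution at this volume is 154,280 × R$118.42 = R$18,269,837.60.
Operating income = contribution − fixed costs = R$18,269,837.60 − R$9,723,000 = R$8,546,837.60.
DOL = contribution ÷ EBIT = R$18,269,837.60 ÷ R$8,546,837.60 = 2.1376.
So EBIT moves 2.1376 × (-4.5%) = -9.6%.

-9.6%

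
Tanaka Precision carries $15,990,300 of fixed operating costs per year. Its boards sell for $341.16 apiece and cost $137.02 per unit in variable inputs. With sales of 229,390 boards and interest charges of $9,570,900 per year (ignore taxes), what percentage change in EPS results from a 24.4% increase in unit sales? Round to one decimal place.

+53.7%

At 229,390 units, contribution = 229,390 × $204.14 = $46,827,674.60.
EBIT = $46,827,674.60 − $15,990,300 = $30,837,374.60.
After interest of $9,570,900.00, pre-tax earnings = $21,266,474.60.
DCL = total CM / (EBIT − I) = $46,827,674.60 / $21,266,474.60 = 2.2019.
%ΔEPS = DCL × %ΔSales = 2.2019 × +24.4% = +53.7%.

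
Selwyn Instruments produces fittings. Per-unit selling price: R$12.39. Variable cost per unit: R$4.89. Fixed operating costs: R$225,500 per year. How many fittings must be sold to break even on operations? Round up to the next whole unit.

Each unit contributes R$12.39 − R$4.89 = R$7.50.
Break-even volume = fixed costs ÷ CM per unit = R$225,500 ÷ R$7.50 = 30,066.67, so 30,067 fittings.

30,067 fittings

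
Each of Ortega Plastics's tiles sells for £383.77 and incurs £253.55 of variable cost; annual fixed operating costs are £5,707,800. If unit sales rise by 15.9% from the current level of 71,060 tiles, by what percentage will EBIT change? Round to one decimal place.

Total contribution margin = 71,060 × £130.22 = £9,253,433.20.
Operating income = contribution − fixed costs = £9,253,433.20 − £5,707,800 = £3,545,633.20.
DOL = contribution ÷ EBIT = £9,253,433.20 ÷ £3,545,633.20 = 2.6098.
%ΔEBIT = DOL × %ΔSales = 2.6098 × +15.9% = +41.5%.

+41.5%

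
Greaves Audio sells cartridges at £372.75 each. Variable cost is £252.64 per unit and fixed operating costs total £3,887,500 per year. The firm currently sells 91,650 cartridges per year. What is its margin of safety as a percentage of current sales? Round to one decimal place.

64.7%

Each unit contributes £372.75 − £252.64 = £120.11. Break-even units = £3,887,500 ÷ £120.11 = 32,366.16; break-even revenue = 32,366.16 × £372.75 = £12,064,487.76.
Current sales = 91,650 × £372.75 = £34,162,537.50.
Margin of safety = (£34,162,537.50 − £12,064,487.76) ÷ £34,162,537.50 = 64.7%.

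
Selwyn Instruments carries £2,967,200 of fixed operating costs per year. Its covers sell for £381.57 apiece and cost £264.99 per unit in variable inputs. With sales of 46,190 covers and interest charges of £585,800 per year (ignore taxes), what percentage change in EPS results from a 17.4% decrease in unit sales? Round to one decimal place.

-51.1%

Contribution at this volume is 46,190 × £116.58 = £5,384,830.20.
Operating income = contribution − fixed costs = £5,384,830.20 − £2,967,200 = £2,417,630.20.
After interest of £585,800.00, pre-tax earnings = £1,831,830.20.
DCL = total CM / (EBIT − I) = £5,384,830.20 / £1,831,830.20 = 2.9396.
%ΔEPS = DCL × %ΔSales = 2.9396 × -17.4% = -51.1%.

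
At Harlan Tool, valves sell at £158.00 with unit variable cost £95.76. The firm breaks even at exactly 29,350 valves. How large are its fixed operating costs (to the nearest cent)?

Contribution margin per unit = £158.00 − £95.76 = £62.24.
Since BE = FC / CM, FC = 29,350 × £62.24 = £1,826,744.00.

£1,826,744.00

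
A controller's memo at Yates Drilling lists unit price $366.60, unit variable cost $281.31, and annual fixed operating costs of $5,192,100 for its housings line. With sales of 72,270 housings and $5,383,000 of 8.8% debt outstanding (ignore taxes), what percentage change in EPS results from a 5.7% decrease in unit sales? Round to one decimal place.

At 72,270 units, contribution = 72,270 × $85.29 = $6,163,908.30.
Operating income = contribution − fixed costs = $6,163,908.30 − $5,192,100 = $971,808.30.
Interest = $473,704.00, so EBIT − I = $498,104.30.
DCL = total CM / (EBIT − I) = $6,163,908.30 / $498,104.30 = 12.3747.
%ΔEPS = DCL × %ΔSales = 12.3747 × -5.7% = -70.5%.

-70.5%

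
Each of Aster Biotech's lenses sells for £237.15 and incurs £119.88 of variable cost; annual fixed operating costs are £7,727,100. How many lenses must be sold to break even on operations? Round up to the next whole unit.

Contribution margin per unit = £237.15 − £119.88 = £117.27.
Units to break even: £7,727,100 ÷ £117.27 = 65,891.53, rounded up to 65,892.

65,892 lenses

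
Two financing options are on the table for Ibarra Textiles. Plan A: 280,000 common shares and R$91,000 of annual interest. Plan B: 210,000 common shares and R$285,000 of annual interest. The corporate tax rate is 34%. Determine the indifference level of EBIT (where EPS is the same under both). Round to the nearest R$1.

R$867,000

Set EPS_A = EPS_B: (EBIT − R$91,000)(1 − 0.34) ÷ 280,000 = (EBIT − R$285,000)(1 − 0.34) ÷ 210,000.
The (1 − t) factor cancels: (EBIT − 91,000) × 210,000 = (EBIT − 285,000) × 280,000.
EBIT × (280,000 − 210,000) = 285,000 × 280,000 − 91,000 × 210,000 = 60,690,000,000, so EBIT = 60,690,000,000 ÷ 70,000 = 867,000.00.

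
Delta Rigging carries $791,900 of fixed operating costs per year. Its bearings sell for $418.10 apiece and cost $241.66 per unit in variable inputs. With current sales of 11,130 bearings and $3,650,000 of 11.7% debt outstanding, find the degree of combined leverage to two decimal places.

2.64

Contribution at this volume is 11,130 × $176.44 = $1,963,777.20.
Operating income = contribution − fixed costs = $1,963,777.20 − $791,900 = $1,171,877.20. Interest = $427,050.00.
DOL = $1,963,777.20 ÷ $1,171,877.20 = 1.6758; DFL = $1,171,877.20 ÷ $744,827.20 = 1.5734.
Combined leverage = 1.6758 × 1.5734 = 2.6367.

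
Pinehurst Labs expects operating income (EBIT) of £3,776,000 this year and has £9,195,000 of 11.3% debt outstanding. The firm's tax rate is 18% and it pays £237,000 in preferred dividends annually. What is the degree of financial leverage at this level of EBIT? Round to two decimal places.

1.54

Interest = £1,039,035.00.
Pre-tax preferred-dividend burden = £237,000 ÷ (1 − 0.18) = £289,024.39.
DFL = EBIT ÷ [EBIT − I − D_p/(1−t)] = £3,776,000 ÷ [£3,776,000 − £1,039,035.00 − £289,024.39] = £3,776,000 ÷ £2,447,940.61 = 1.5425.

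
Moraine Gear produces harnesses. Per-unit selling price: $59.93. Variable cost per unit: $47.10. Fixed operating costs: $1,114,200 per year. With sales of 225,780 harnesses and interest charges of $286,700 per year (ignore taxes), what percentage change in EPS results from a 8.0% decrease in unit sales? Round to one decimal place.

-15.5%

Contribution at this volume is 225,780 × $12.83 = $2,896,757.40.
EBIT = $2,896,757.40 − $1,114,200 = $1,782,557.40.
Interest = $286,700.00, so EBIT − I = $1,495,857.40.
DCL = total CM / (EBIT − I) = $2,896,757.40 / $1,495,857.40 = 1.9365.
%ΔEPS = DCL × %ΔSales = 1.9365 × -8.0% = -15.5%.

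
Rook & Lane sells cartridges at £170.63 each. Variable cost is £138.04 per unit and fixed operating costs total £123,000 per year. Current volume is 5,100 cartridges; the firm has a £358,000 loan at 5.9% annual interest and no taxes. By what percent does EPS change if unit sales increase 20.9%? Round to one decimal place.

+157.3%

Total contribution margin = 5,100 × £32.59 = £166,209.00.
Subtracting fixed costs: EBIT = £166,209.00 − £123,000 = £43,209.00.
Interest = £21,122.00, so EBIT − I = £22,087.00.
Degree of combined leverage = contribution ÷ (EBIT − I) = £166,209.00 ÷ £22,087.00 = 7.5252.
%ΔEPS = DCL × %ΔSales = 7.5252 × +20.9% = +157.3%.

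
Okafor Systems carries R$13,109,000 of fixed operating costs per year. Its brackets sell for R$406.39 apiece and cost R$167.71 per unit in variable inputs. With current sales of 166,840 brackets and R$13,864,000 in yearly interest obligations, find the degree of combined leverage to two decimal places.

Contribution at this volume is 166,840 × R$238.68 = R$39,821,371.20.
EBIT = R$39,821,371.20 − R$13,109,000 = R$26,712,371.20. Interest = R$13,864,000.00, so EBIT − I = R$12,848,371.20.
Degree of total leverage = total CM / (EBIT − interest) = R$39,821,371.20 / R$12,848,371.20 = 3.0993.

3.10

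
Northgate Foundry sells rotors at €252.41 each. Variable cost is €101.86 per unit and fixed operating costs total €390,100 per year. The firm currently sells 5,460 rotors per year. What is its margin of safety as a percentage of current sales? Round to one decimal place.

Each unit contributes €252.41 − €101.86 = €150.55. Break-even units = €390,100 ÷ €150.55 = 2,591.17; break-even revenue = 2,591.17 × €252.41 = €654,036.14.
Current sales = 5,460 × €252.41 = €1,378,158.60.
Margin of safety = (€1,378,158.60 − €654,036.14) ÷ €1,378,158.60 = 52.5%.

52.5%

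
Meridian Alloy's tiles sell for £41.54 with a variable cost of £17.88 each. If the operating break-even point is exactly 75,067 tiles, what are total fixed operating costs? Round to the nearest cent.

£1,776,085.22

Each unit contributes £41.54 − £17.88 = £23.66.
Since BE = FC / CM, FC = 75,067 × £23.66 = £1,776,085.22.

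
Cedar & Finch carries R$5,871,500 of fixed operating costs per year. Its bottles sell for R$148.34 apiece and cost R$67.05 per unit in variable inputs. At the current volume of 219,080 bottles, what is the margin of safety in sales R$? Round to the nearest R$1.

Contribution margin per unit = R$148.34 − R$67.05 = R$81.29. Break-even units = R$5,871,500 ÷ R$81.29 = 72,229.06; break-even revenue = 72,229.06 × R$148.34 = R$10,714,458.24.
Actual sales revenue = 219,080 × R$148.34 = R$32,498,327.20.
Margin of safety = R$32,498,327.20 − R$10,714,458.24 = R$21,783,869.

R$21,783,869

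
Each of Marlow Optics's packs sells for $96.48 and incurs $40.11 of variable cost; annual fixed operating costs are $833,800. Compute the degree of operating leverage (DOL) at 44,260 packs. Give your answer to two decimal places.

1.50

Total contribution margin = 44,260 × $56.37 = $2,494,936.20.
Subtracting fixed costs: EBIT = $2,494,936.20 − $833,800 = $1,661,136.20.
DOL = contribution ÷ EBIT = $2,494,936.20 ÷ $1,661,136.20 = 1.5019.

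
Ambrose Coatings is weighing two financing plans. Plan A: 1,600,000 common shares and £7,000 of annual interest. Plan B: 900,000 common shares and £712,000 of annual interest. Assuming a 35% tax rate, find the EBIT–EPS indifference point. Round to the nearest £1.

Set EPS_A = EPS_B: (EBIT − £7,000)(1 − 0.35) ÷ 1,600,000 = (EBIT − £712,000)(1 − 0.35) ÷ 900,000.
Cancelling (1 − t) and cross-multiplying: 900,000·(EBIT − 7,000) = 1,600,000·(EBIT − 712,000).
Solving, EBIT = (712,000·1,600,000 − 7,000·900,000) / (1,600,000 − 900,000) = 1,132,900,000,000 / 700,000 = 1,618,428.57.

£1,618,429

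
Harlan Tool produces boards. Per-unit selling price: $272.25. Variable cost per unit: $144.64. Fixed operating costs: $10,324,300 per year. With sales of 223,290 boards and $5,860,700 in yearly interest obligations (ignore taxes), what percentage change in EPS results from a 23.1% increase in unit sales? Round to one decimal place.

Total contribution margin = 223,290 × $127.61 = $28,494,036.90.
Subtracting fixed costs: EBIT = $28,494,036.90 − $10,324,300 = $18,169,736.90.
After interest of $5,860,700.00, pre-tax earnings = $12,309,036.90.
Degree of combined leverage = contribution ÷ (EBIT − I) = $28,494,036.90 ÷ $12,309,036.90 = 2.3149.
EPS therefore changes by 2.3149 × (+23.1%) = +53.5%.

+53.5%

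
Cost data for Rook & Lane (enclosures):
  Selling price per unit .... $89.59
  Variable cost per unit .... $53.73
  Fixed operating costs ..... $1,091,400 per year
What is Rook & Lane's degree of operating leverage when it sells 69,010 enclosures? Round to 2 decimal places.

At 69,010 units, contribution = 69,010 × $35.86 = $2,474,698.60.
EBIT = $2,474,698.60 − $1,091,400 = $1,383,298.60.
DOL = contribution ÷ EBIT = $2,474,698.60 ÷ $1,383,298.60 = 1.7890.

1.79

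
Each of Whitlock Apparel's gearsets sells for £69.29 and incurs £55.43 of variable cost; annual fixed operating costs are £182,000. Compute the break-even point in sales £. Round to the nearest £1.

£909,869

Contribution margin per unit = £69.29 − £55.43 = £13.86, a CM ratio of £13.86 ÷ £69.29 = 0.2000.
Break-even sales = FC ÷ CM ratio = £182,000 × £69.29 / £13.86 = £909,869.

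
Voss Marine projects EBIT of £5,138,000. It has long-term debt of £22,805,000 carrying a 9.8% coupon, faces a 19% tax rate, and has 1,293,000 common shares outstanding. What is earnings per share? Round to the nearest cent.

£1.82

Interest = £2,234,890.00, so EBT = £5,138,000 − £2,234,890.00 = £2,903,110.00.
After tax at 19%: net income = £2,903,110.00 × 0.81 = £2,351,519.10.
Per share: £2,351,519.10 / 1,293,000 shares = £1.82.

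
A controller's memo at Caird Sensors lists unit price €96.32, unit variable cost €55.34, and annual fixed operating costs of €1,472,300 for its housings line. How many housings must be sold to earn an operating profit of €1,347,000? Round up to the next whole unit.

68,797 housings

Contribution margin per unit = €96.32 − €55.34 = €40.98.
Units = (FC + target) / CM = (€1,472,300 + €1,347,000) / €40.98 = 68,796.97, so 68,797 housings.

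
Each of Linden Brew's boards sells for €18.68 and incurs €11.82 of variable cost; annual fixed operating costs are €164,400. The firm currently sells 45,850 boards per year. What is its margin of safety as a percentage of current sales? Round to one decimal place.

Each unit contributes €18.68 − €11.82 = €6.86. Break-even units = €164,400 ÷ €6.86 = 23,965.01; break-even revenue = 23,965.01 × €18.68 = €447,666.47.
Current sales = 45,850 × €18.68 = €856,478.00.
Margin of safety = (€856,478.00 − €447,666.47) ÷ €856,478.00 = 47.7%.

47.7%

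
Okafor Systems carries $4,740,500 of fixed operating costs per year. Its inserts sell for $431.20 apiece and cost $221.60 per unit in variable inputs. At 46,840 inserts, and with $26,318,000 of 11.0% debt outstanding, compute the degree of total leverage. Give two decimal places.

4.50

At 46,840 units, contribution = 46,840 × $209.60 = $9,817,664.00.
Subtracting fixed costs: EBIT = $9,817,664.00 − $4,740,500 = $5,077,164.00. Interest = $2,894,980.00.
DOL = $9,817,664.00 ÷ $5,077,164.00 = 1.9337; DFL = $5,077,164.00 ÷ $2,182,184.00 = 2.3266.
DCL = DOL × DFL = 1.9337 × 2.3266 = 4.4989.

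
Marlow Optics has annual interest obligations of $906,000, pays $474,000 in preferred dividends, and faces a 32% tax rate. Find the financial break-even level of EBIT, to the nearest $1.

Preferred dividends are paid after tax, so their pre-tax equivalent is $474,000 ÷ (1 − 0.32) = $697,058.82.
Financial break-even EBIT = interest + D_p ÷ (1 − t) = $906,000 + $697,058.82 = $1,603,058.82.

$1,603,059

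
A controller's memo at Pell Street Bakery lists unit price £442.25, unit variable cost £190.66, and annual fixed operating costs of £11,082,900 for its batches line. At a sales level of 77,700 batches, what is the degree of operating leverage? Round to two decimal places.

At 77,700 units, contribution = 77,700 × £251.59 = £19,548,543.00.
Operating income = contribution − fixed costs = £19,548,543.00 − £11,082,900 = £8,465,643.00.
So DOL = total CM / EBIT = £19,548,543.00 / £8,465,643.00 = 2.3092.

2.31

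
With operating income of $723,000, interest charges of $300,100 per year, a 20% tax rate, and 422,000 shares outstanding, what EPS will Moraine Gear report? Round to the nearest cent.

Interest = $300,100.00, so EBT = $723,000 − $300,100.00 = $422,900.00.
After tax at 20%: net income = $422,900.00 × 0.80 = $338,320.00.
Per share: $338,320.00 / 422,000 shares = $0.80.

$0.80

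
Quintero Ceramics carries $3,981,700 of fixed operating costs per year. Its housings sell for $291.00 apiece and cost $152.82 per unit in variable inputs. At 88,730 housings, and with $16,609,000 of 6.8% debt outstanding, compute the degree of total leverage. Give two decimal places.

At 88,730 units, contribution = 88,730 × $138.18 = $12,260,711.40.
Subtracting fixed costs: EBIT = $12,260,711.40 − $3,981,700 = $8,279,011.40. Interest = $1,129,412.00, so EBIT − I = $7,149,599.40.
Degree of total leverage = total CM / (EBIT − interest) = $12,260,711.40 / $7,149,599.40 = 1.7149.

1.71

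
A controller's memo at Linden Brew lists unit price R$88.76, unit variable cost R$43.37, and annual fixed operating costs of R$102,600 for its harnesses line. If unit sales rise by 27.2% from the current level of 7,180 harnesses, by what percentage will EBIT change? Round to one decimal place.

At 7,180 units, contribution = 7,180 × R$45.39 = R$325,900.20.
Operating income = contribution − fixed costs = R$325,900.20 − R$102,600 = R$223,300.20.
Degree of operating leverage = R$325,900.20 / R$223,300.20 = 1.4595.
%ΔEBIT = DOL × %ΔSales = 1.4595 × +27.2% = +39.7%.

+39.7%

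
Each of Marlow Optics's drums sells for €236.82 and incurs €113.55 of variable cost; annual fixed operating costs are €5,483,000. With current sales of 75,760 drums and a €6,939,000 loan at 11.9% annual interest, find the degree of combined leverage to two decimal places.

3.08

Contribution at this volume is 75,760 × €123.27 = €9,338,935.20.
EBIT = €9,338,935.20 − €5,483,000 = €3,855,935.20. Interest = €825,741.00.
DOL = €9,338,935.20 ÷ €3,855,935.20 = 2.4220; DFL = €3,855,935.20 ÷ €3,030,194.20 = 1.2725.
Combined leverage = 2.4220 × 1.2725 = 3.0820.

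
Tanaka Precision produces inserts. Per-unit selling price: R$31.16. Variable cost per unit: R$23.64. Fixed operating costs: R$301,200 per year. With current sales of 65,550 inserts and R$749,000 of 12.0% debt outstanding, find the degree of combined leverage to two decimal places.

4.84

Contribution at this volume is 65,550 × R$7.52 = R$492,936.00.
EBIT = R$492,936.00 − R$301,200 = R$191,736.00. Interest = R$89,880.00.
DOL = R$492,936.00 ÷ R$191,736.00 = 2.5709; DFL = R$191,736.00 ÷ R$101,856.00 = 1.8824.
DCL = DOL × DFL = 2.5709 × 1.8824 = 4.8395.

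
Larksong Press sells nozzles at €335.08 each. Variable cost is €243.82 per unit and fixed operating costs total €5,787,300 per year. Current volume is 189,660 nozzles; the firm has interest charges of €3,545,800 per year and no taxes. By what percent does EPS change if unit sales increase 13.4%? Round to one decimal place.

Contribution at this volume is 189,660 × €91.26 = €17,308,371.60.
EBIT = €17,308,371.60 − €5,787,300 = €11,521,071.60.
After interest of €3,545,800.00, pre-tax earnings = €7,975,271.60.
DCL = total CM / (EBIT − I) = €17,308,371.60 / €7,975,271.60 = 2.1703.
%ΔEPS = DCL × %ΔSales = 2.1703 × +13.4% = +29.1%.

+29.1%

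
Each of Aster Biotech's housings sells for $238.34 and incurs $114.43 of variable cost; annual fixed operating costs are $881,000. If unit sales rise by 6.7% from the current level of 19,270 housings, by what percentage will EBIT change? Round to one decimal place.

Total contribution margin = 19,270 × $123.91 = $2,387,745.70.
Operating income = contribution − fixed costs = $2,387,745.70 − $881,000 = $1,506,745.70.
DOL = contribution ÷ EBIT = $2,387,745.70 ÷ $1,506,745.70 = 1.5847.
%ΔEBIT = DOL × %ΔSales = 1.5847 × +6.7% = +10.6%.

+10.6%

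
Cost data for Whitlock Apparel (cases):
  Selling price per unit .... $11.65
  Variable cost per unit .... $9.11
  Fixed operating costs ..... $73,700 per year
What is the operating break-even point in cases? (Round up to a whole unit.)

29,016 cases

Each unit contributes $11.65 − $9.11 = $2.54.
Break-even Q = $73,700 / $2.54 = 29,015.75 → 29,016 cases.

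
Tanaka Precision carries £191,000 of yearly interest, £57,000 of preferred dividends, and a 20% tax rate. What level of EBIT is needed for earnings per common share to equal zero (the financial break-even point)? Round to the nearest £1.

Preferred dividends are paid after tax, so their pre-tax equivalent is £57,000 ÷ (1 − 0.20) = £71,250.00.
EPS = 0 when EBIT covers interest plus the pre-tax preferred burden: £191,000 + £71,250.00 = £262,250.00.

£262,250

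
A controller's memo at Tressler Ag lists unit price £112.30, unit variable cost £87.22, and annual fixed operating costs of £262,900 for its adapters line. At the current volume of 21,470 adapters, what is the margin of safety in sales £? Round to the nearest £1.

£1,233,901

Each unit contributes £112.30 − £87.22 = £25.08. Break-even units = £262,900 ÷ £25.08 = 10,482.46; break-even revenue = 10,482.46 × £112.30 = £1,177,179.82.
Current sales = 21,470 × £112.30 = £2,411,081.00.
Margin of safety = £2,411,081.00 − £1,177,179.82 = £1,233,901.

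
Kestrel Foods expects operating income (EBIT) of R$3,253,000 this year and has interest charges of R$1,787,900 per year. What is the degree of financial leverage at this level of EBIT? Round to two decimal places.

2.22

Interest = R$1,787,900.00.
DFL = EBIT ÷ (EBIT − I) = R$3,253,000 ÷ (R$3,253,000 − R$1,787,900.00) = R$3,253,000 ÷ R$1,465,100.00 = 2.2203.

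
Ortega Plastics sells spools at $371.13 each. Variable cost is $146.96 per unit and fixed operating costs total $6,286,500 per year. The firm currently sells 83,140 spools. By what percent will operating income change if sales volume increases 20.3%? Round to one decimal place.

+30.6%

At 83,140 units, contribution = 83,140 × $224.17 = $18,637,493.80.
Operating income = contribution − fixed costs = $18,637,493.80 − $6,286,500 = $12,350,993.80.
So DOL = total CM / EBIT = $18,637,493.80 / $12,350,993.80 = 1.5090.
%ΔEBIT = DOL × %ΔSales = 1.5090 × +20.3% = +30.6%.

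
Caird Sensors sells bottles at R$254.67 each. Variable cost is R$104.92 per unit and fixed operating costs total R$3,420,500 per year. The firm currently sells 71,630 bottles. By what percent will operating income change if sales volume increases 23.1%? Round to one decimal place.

At 71,630 units, contribution = 71,630 × R$149.75 = R$10,726,592.50.
EBIT = R$10,726,592.50 − R$3,420,500 = R$7,306,092.50.
So DOL = total CM / EBIT = R$10,726,592.50 / R$7,306,092.50 = 1.4682.
Operating income changes by 1.4682 × +23.1% = +33.9%.

+33.9%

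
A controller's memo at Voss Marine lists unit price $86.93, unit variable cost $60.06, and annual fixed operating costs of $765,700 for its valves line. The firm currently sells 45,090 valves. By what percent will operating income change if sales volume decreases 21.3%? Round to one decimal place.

-57.9%

Total contribution margin = 45,090 × $26.87 = $1,211,568.30.
Subtracting fixed costs: EBIT = $1,211,568.30 − $765,700 = $445,868.30.
So DOL = total CM / EBIT = $1,211,568.30 / $445,868.30 = 2.7173.
So EBIT moves 2.7173 × (-21.3%) = -57.9%.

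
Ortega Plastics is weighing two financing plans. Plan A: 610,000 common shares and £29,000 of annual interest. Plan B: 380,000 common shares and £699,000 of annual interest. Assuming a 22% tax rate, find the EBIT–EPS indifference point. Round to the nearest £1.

£1,805,957

At indifference, (EBIT − 29,000)(1 − t)/610,000 = (EBIT − 699,000)(1 − t)/380,000.
Cancelling (1 − t) and cross-multiplying: 380,000·(EBIT − 29,000) = 610,000·(EBIT − 699,000).
EBIT × (610,000 − 380,000) = 699,000 × 610,000 − 29,000 × 380,000 = 415,370,000,000, so EBIT = 415,370,000,000 ÷ 230,000 = 1,805,956.52.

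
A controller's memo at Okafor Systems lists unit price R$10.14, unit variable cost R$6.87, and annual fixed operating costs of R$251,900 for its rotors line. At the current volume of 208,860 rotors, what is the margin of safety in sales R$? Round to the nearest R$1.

R$1,336,719

Contribution margin per unit = R$10.14 − R$6.87 = R$3.27. Break-even units = R$251,900 ÷ R$3.27 = 77,033.64; break-even revenue = 77,033.64 × R$10.14 = R$781,121.10.
Actual sales revenue = 208,860 × R$10.14 = R$2,117,840.40.
Margin of safety = R$2,117,840.40 − R$781,121.10 = R$1,336,719.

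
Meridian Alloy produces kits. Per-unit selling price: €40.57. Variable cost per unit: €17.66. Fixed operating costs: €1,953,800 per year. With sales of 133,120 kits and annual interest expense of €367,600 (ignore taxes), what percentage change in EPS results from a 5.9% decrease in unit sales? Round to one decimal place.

-24.7%

At 133,120 units, contribution = 133,120 × €22.91 = €3,049,779.20.
Subtracting fixed costs: EBIT = €3,049,779.20 − €1,953,800 = €1,095,979.20.
Interest = €367,600.00, so EBIT − I = €728,379.20.
Degree of combined leverage = contribution ÷ (EBIT − I) = €3,049,779.20 ÷ €728,379.20 = 4.1871.
EPS therefore changes by 4.1871 × (-5.9%) = -24.7%.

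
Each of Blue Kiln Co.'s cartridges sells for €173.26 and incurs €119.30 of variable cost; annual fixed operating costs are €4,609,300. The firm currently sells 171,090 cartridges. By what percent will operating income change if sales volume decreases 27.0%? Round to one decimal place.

At 171,090 units, contribution = 171,090 × €53.96 = €9,232,016.40.
Operating income = contribution − fixed costs = €9,232,016.40 − €4,609,300 = €4,622,716.40.
DOL = contribution ÷ EBIT = €9,232,016.40 ÷ €4,622,716.40 = 1.9971.
So EBIT moves 1.9971 × (-27.0%) = -53.9%.

-53.9%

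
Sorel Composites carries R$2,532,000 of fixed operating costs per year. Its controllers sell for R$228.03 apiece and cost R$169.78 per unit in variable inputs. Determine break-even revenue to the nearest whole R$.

Contribution margin per unit = R$228.03 − R$169.78 = R$58.25, a CM ratio of R$58.25 ÷ R$228.03 = 0.2554.
Break-even sales = FC ÷ CM ratio = R$2,532,000 × R$228.03 / R$58.25 = R$9,911,965.

R$9,911,965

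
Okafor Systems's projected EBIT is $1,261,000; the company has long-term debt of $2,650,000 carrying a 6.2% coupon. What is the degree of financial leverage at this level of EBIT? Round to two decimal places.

Annual interest charges come to $164,300.00.
DFL = EBIT ÷ (EBIT − I) = $1,261,000 ÷ ($1,261,000 − $164,300.00) = $1,261,000 ÷ $1,096,700.00 = 1.1498.

1.15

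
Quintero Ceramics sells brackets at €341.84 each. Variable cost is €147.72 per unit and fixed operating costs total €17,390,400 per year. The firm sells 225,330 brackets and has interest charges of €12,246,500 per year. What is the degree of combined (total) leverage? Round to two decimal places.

3.10

Total contribution margin = 225,330 × €194.12 = €43,741,059.60.
Subtracting fixed costs: EBIT = €43,741,059.60 − €17,390,400 = €26,350,659.60. Interest = €12,246,500.00.
DOL = €43,741,059.60 ÷ €26,350,659.60 = 1.6600; DFL = €26,350,659.60 ÷ €14,104,159.60 = 1.8683.
Combined leverage = 1.6600 × 1.8683 = 3.1014.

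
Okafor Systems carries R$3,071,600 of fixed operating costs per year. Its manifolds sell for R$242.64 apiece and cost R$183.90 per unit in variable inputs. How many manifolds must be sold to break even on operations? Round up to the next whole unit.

52,292 manifolds

Unit CM = price − variable cost = R$242.64 − R$183.90 = R$58.74.
Units to break even: R$3,071,600 ÷ R$58.74 = 52,291.45, rounded up to 52,292.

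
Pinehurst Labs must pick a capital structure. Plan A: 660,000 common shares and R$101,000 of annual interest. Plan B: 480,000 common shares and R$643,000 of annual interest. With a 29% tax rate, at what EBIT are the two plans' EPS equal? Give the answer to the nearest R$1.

R$2,088,333

Set EPS_A = EPS_B: (EBIT − R$101,000)(1 − 0.29) ÷ 660,000 = (EBIT − R$643,000)(1 − 0.29) ÷ 480,000.
Cancelling (1 − t) and cross-multiplying: 480,000·(EBIT − 101,000) = 660,000·(EBIT − 643,000).
EBIT × (660,000 − 480,000) = 643,000 × 660,000 − 101,000 × 480,000 = 375,900,000,000, so EBIT = 375,900,000,000 ÷ 180,000 = 2,088,333.33.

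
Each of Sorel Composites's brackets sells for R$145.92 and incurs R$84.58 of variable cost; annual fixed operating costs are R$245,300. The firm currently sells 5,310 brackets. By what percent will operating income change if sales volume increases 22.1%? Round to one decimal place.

+89.5%

Total contribution margin = 5,310 × R$61.34 = R$325,715.40.
EBIT = R$325,715.40 − R$245,300 = R$80,415.40.
Degree of operating leverage = R$325,715.40 / R$80,415.40 = 4.0504.
So EBIT moves 4.0504 × (+22.1%) = +89.5%.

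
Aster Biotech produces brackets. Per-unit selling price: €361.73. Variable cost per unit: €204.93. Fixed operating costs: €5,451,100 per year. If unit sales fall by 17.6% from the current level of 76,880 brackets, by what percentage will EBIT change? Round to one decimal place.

-32.1%

Total contribution margin = 76,880 × €156.80 = €12,054,784.00.
Operating income = contribution − fixed costs = €12,054,784.00 − €5,451,100 = €6,603,684.00.
So DOL = total CM / EBIT = €12,054,784.00 / €6,603,684.00 = 1.8255.
So EBIT moves 1.8255 × (-17.6%) = -32.1%.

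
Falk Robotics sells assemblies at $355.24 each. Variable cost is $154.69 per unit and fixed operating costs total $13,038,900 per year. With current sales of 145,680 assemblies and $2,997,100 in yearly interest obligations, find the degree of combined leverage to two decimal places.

Total contribution margin = 145,680 × $200.55 = $29,216,124.00.
EBIT = $29,216,124.00 − $13,038,900 = $16,177,224.00. Interest = $2,997,100.00.
DOL = $29,216,124.00 ÷ $16,177,224.00 = 1.8060; DFL = $16,177,224.00 ÷ $13,180,124.00 = 1.2274.
Combined leverage = 1.8060 × 1.2274 = 2.2167.

2.22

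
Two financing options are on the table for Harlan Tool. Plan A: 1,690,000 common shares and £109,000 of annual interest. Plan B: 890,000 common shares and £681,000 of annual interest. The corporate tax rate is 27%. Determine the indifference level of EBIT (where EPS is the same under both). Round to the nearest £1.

At indifference, (EBIT − 109,000)(1 − t)/1,690,000 = (EBIT − 681,000)(1 − t)/890,000.
The (1 − t) factor cancels: (EBIT − 109,000) × 890,000 = (EBIT − 681,000) × 1,690,000.
Solving, EBIT = (681,000·1,690,000 − 109,000·890,000) / (1,690,000 − 890,000) = 1,053,880,000,000 / 800,000 = 1,317,350.00.

£1,317,350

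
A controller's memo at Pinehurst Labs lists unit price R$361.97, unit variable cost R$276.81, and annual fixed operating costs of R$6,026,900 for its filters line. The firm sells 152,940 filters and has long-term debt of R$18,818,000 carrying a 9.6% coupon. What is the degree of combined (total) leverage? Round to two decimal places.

At 152,940 units, contribution = 152,940 × R$85.16 = R$13,024,370.40.
Subtracting fixed costs: EBIT = R$13,024,370.40 − R$6,026,900 = R$6,997,470.40. Interest = R$1,806,528.00.
DOL = R$13,024,370.40 ÷ R$6,997,470.40 = 1.8613; DFL = R$6,997,470.40 ÷ R$5,190,942.40 = 1.3480.
Combined leverage = 1.8613 × 1.3480 = 2.5090.

2.51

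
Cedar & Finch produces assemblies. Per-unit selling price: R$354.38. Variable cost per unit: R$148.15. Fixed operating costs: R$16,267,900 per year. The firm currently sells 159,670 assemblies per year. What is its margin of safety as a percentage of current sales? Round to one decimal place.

50.6%

Each unit contributes R$354.38 − R$148.15 = R$206.23. Break-even units = R$16,267,900 ÷ R$206.23 = 78,882.32; break-even revenue = 78,882.32 × R$354.38 = R$27,954,315.09.
Current sales = 159,670 × R$354.38 = R$56,583,854.60.
Margin of safety = (R$56,583,854.60 − R$27,954,315.09) ÷ R$56,583,854.60 = 50.6%.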